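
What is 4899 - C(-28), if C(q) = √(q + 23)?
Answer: 4899 - I*√5 ≈ 4899.0 - 2.2361*I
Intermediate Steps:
C(q) = √(23 + q)
4899 - C(-28) = 4899 - √(23 - 28) = 4899 - √(-5) = 4899 - I*√5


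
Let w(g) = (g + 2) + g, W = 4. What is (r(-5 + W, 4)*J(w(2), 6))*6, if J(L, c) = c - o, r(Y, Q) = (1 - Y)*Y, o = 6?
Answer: 0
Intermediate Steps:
w(g) = 2 + 2*g (w(g) = (2 + g) + g = 2 + 2*g)
r(Y, Q) = Y*(1 - Y)
J(L, c) = -6 + c (J(L, c) = c - 1*6 = c - 6 = -6 + c)
(r(-5 + W, 4)*J(w(2), 6))*6 = (((-5 + 4)*(1 - (-5 + 4)))*(-6 + 6))*6 = (-(1 - 1*(-1))*0)*6 = (-(1 + 1)*0)*6 = (-1*2*0)*6 = -2*0*6 = 0*6 = 0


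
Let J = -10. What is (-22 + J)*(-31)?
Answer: 992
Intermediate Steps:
(-22 + J)*(-31) = (-22 - 10)*(-31) = -32*(-31) = 992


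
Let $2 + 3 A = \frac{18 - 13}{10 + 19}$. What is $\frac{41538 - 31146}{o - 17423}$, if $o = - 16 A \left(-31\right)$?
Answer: $- \frac{904104}{1542089} \approx -0.58629$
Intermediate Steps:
$A = - \frac{53}{87}$ ($A = - \frac{2}{3} + \frac{\left(18 - 13\right) \frac{1}{10 + 19}}{3} = - \frac{2}{3} + \frac{5 \cdot \frac{1}{29}}{3} = - \frac{2}{3} + \frac{1}{3} \cdot \frac{5}{29} = - \frac{2}{3} + \frac{5}{87} = - \frac{53}{87} \approx -0.6092$)
$o = - \frac{26288}{87}$ ($o = \left(-16\right) \left(- \frac{53}{87}\right) \left(-31\right) = \frac{848}{87} \left(-31\right) = - \frac{26288}{87} \approx -302.16$)
$\frac{41538 - 31146}{o - 17423} = \frac{41538 - 31146}{- \frac{26288}{87} - 17423} = \frac{10392}{- \frac{1542089}{87}} = 10392 \left(- \frac{87}{1542089}\right) = - \frac{904104}{1542089}$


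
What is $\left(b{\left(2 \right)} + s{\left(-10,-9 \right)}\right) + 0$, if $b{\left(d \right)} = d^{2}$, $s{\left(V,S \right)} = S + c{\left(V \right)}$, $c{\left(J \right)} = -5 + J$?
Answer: $-20$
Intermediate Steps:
$s{\left(V,S \right)} = -5 + S + V$ ($s{\left(V,S \right)} = S + \left(-5 + V\right) = -5 + S + V$)
$\left(b{\left(2 \right)} + s{\left(-10,-9 \right)}\right) + 0 = \left(2^{2} - 24\right) + 0 = \left(4 - 24\right) + 0 = -20 + 0 = -20$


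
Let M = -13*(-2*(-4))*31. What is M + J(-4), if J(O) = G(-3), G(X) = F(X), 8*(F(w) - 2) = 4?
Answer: -6443/2 ≈ -3221.5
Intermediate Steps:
F(w) = 5/2 (F(w) = 2 + (⅛)*4 = 2 + ½ = 5/2)
G(X) = 5/2
J(O) = 5/2
M = -3224 (M = -104*31 = -3224)
M + J(-4) = -3224 + 5/2 = -6443/2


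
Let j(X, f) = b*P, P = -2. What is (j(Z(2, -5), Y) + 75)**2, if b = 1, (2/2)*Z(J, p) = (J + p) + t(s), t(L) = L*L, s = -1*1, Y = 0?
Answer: 5329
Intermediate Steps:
s = -1
t(L) = L**2
Z(J, p) = 1 + J + p (Z(J, p) = (J + p) + (-1)**2 = (J + p) + 1 = 1 + J + p)
j(X, f) = -2 (j(X, f) = 1*(-2) = -2)
(j(Z(2, -5), Y) + 75)**2 = (-2 + 75)**2 = 73**2 = 5329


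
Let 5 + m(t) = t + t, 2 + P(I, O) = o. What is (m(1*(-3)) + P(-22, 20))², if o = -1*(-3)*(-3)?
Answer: 484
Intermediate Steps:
o = -9 (o = 3*(-3) = -9)
P(I, O) = -11 (P(I, O) = -2 - 9 = -11)
m(t) = -5 + 2*t (m(t) = -5 + (t + t) = -5 + 2*t)
(m(1*(-3)) + P(-22, 20))² = ((-5 + 2*(1*(-3))) - 11)² = ((-5 + 2*(-3)) - 11)² = ((-5 - 6) - 11)² = (-11 - 11)² = (-22)² = 484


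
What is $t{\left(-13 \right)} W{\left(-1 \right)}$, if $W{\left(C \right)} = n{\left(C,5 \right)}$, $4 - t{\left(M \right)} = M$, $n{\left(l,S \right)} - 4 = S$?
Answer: $153$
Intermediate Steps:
$n{\left(l,S \right)} = 4 + S$
$t{\left(M \right)} = 4 - M$
$W{\left(C \right)} = 9$ ($W{\left(C \right)} = 4 + 5 = 9$)
$t{\left(-13 \right)} W{\left(-1 \right)} = \left(4 - -13\right) 9 = \left(4 + 13\right) 9 = 17 \cdot 9 = 153$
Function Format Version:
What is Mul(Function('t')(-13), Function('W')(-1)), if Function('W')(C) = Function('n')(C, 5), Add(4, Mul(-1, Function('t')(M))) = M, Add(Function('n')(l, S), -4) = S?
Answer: 153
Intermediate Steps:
Function('n')(l, S) = Add(4, S)
Function('t')(M) = Add(4, Mul(-1, M))
Function('W')(C) = 9 (Function('W')(C) = Add(4, 5) = 9)
Mul(Function('t')(-13), Function('W')(-1)) = Mul(Add(4, Mul(-1, -13)), 9) = Mul(Add(4, 13), 9) = Mul(17, 9) = 153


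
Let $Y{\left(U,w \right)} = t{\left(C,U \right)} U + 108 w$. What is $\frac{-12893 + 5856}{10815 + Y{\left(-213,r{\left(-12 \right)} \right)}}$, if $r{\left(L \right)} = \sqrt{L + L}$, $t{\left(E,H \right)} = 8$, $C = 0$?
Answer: $- \frac{21371369}{27763419} + \frac{168888 i \sqrt{6}}{9254473} \approx -0.76977 + 0.044702 i$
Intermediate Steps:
$r{\left(L \right)} = \sqrt{2} \sqrt{L}$ ($r{\left(L \right)} = \sqrt{2 L} = \sqrt{2} \sqrt{L}$)
$Y{\left(U,w \right)} = 8 U + 108 w$
$\frac{-12893 + 5856}{10815 + Y{\left(-213,r{\left(-12 \right)} \right)}} = \frac{-12893 + 5856}{10815 + \left(8 \left(-213\right) + 108 \sqrt{2} \sqrt{-12}\right)} = - \frac{7037}{10815 - \left(1704 - 108 \sqrt{2} \cdot 2 i \sqrt{3}\right)} = - \frac{7037}{10815 - \left(1704 - 108 \cdot 2 i \sqrt{6}\right)} = - \frac{7037}{10815 - \left(1704 - 216 i \sqrt{6}\right)} = - \frac{7037}{9111 + 216 i \sqrt{6}}$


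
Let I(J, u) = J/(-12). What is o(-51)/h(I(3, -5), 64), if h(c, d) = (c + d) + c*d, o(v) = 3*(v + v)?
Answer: -1224/191 ≈ -6.4084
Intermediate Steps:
I(J, u) = -J/12 (I(J, u) = J*(-1/12) = -J/12)
o(v) = 6*v (o(v) = 3*(2*v) = 6*v)
h(c, d) = c + d + c*d
o(-51)/h(I(3, -5), 64) = (6*(-51))/(-1/12*3 + 64 - 1/12*3*64) = -306/(-¼ + 64 - ¼*64) = -306/(-¼ + 64 - 16) = -306/191/4 = -306*4/191 = -1224/191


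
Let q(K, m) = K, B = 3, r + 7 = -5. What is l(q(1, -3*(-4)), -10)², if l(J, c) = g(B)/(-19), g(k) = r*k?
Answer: 1296/361 ≈ 3.5900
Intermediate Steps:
r = -12 (r = -7 - 5 = -12)
g(k) = -12*k
l(J, c) = 36/19 (l(J, c) = -12*3/(-19) = -36*(-1/19) = 36/19)
l(q(1, -3*(-4)), -10)² = (36/19)² = 1296/361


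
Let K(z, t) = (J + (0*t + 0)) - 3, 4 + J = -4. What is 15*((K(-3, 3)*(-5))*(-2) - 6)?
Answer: -1740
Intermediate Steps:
J = -8 (J = -4 - 4 = -8)
K(z, t) = -11 (K(z, t) = (-8 + (0*t + 0)) - 3 = (-8 + (0 + 0)) - 3 = (-8 + 0) - 3 = -8 - 3 = -11)
15*((K(-3, 3)*(-5))*(-2) - 6) = 15*(-11*(-5)*(-2) - 6) = 15*(55*(-2) - 6) = 15*(-110 - 6) = 15*(-116) = -1740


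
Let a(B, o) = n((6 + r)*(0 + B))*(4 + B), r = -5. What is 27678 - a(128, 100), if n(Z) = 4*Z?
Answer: -39906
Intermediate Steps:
a(B, o) = 4*B*(4 + B) (a(B, o) = (4*((6 - 5)*(0 + B)))*(4 + B) = (4*(1*B))*(4 + B) = (4*B)*(4 + B) = 4*B*(4 + B))
27678 - a(128, 100) = 27678 - 4*128*(4 + 128) = 27678 - 4*128*132 = 27678 - 1*67584 = 27678 - 67584 = -39906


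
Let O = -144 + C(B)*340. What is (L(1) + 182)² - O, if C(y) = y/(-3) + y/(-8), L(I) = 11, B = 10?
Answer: 116854/3 ≈ 38951.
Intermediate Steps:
C(y) = -11*y/24 (C(y) = y*(-⅓) + y*(-⅛) = -y/3 - y/8 = -11*y/24)
O = -5107/3 (O = -144 - 11/24*10*340 = -144 - 55/12*340 = -144 - 4675/3 = -5107/3 ≈ -1702.3)
(L(1) + 182)² - O = (11 + 182)² - 1*(-5107/3) = 193² + 5107/3 = 37249 + 5107/3 = 116854/3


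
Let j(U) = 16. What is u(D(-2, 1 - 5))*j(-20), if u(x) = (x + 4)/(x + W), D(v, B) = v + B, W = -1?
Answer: 32/7 ≈ 4.5714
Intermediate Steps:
D(v, B) = B + v
u(x) = (4 + x)/(-1 + x) (u(x) = (x + 4)/(x - 1) = (4 + x)/(-1 + x))
u(D(-2, 1 - 5))*j(-20) = ((4 + ((1 - 5) - 2))/(-1 + ((1 - 5) - 2)))*16 = ((4 + (-4 - 2))/(-1 + (-4 - 2)))*16 = ((4 - 6)/(-1 - 6))*16 = (-2/(-7))*16 = -⅐*(-2)*16 = (2/7)*16 = 32/7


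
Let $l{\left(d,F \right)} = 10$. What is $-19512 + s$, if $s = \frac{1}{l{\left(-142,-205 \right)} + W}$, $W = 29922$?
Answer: $- \frac{584033183}{29932} \approx -19512.0$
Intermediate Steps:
$s = \frac{1}{29932}$ ($s = \frac{1}{10 + 29922} = \frac{1}{29932} \approx 3.3409 \cdot 10^{-5}$)
$-19512 + s = -19512 + \frac{1}{29932} = - \frac{584033183}{29932}$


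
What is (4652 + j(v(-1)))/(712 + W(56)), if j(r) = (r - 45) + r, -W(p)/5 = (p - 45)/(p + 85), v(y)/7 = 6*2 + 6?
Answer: 685119/100337 ≈ 6.8282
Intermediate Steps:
v(y) = 126 (v(y) = 7*(6*2 + 6) = 7*(12 + 6) = 7*18 = 126)
W(p) = -5*(-45 + p)/(85 + p) (W(p) = -5*(p - 45)/(p + 85) = -5*(-45 + p)/(85 + p))
j(r) = -45 + 2*r (j(r) = (-45 + r) + r = -45 + 2*r)
(4652 + j(v(-1)))/(712 + W(56)) = (4652 + (-45 + 2*126))/(712 + 5*(45 - 1*56)/(85 + 56)) = (4652 + (-45 + 252))/(712 + 5*(45 - 56)/141) = (4652 + 207)/(712 + 5*(1/141)*(-11)) = 4859/(712 - 55/141) = 4859/(100337/141) = 4859*(141/100337) = 685119/100337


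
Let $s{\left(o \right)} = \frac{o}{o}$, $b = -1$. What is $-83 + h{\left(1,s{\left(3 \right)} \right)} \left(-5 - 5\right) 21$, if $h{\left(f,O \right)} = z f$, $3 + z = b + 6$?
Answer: $-503$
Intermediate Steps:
$s{\left(o \right)} = 1$
$z = 2$ ($z = -3 + \left(-1 + 6\right) = -3 + 5 = 2$)
$h{\left(f,O \right)} = 2 f$
$-83 + h{\left(1,s{\left(3 \right)} \right)} \left(-5 - 5\right) 21 = -83 + 2 \cdot 1 \left(-5 - 5\right) 21 = -83 + 2 \left(-10\right) 21 = -83 - 420 = -503$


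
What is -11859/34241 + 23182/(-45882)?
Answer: -668944750/785522781 ≈ -0.85159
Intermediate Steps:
-11859/34241 + 23182/(-45882) = -11859*1/34241 + 23182*(-1/45882) = -11859/34241 - 11591/22941 = -668944750/785522781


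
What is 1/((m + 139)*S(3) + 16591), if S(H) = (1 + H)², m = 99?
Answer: 1/20399 ≈ 4.9022e-5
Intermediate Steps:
1/((m + 139)*S(3) + 16591) = 1/((99 + 139)*(1 + 3)² + 16591) = 1/(238*4² + 16591) = 1/(238*16 + 16591) = 1/(3808 + 16591) = 1/20399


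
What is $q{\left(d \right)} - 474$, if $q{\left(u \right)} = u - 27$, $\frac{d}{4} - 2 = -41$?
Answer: $-657$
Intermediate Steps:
$d = -156$ ($d = 8 + 4 \left(-41\right) = 8 - 164 = -156$)
$q{\left(u \right)} = -27 + u$
$q{\left(d \right)} - 474 = \left(-27 - 156\right) - 474 = -183 - 474 = -657$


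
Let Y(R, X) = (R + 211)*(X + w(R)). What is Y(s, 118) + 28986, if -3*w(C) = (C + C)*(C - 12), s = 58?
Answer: -1253200/3 ≈ -4.1773e+5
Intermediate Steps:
w(C) = -2*C*(-12 + C)/3 (w(C) = -(C + C)*(C - 12)/3 = -2*C*(-12 + C)/3)
Y(R, X) = (211 + R)*(X + 2*R*(12 - R)/3) (Y(R, X) = (R + 211)*(X + 2*R*(12 - R)/3) = (211 + R)*(X + 2*R*(12 - R)/3))
Y(s, 118) + 28986 = (211*118 + 1688*58 - 398/3*58² - ⅔*58³ + 58*118) + 28986 = (24898 + 97904 - 398/3*3364 - ⅔*195112 + 6844) + 28986 = (24898 + 97904 - 1338872/3 - 390224/3 + 6844) + 28986 = -1340158/3 + 28986 = -1253200/3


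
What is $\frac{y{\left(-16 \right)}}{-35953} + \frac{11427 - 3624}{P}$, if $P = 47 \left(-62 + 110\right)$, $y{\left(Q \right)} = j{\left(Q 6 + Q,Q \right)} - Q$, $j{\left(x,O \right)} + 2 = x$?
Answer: $\frac{93587449}{27036656} \approx 3.4615$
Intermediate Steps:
$j{\left(x,O \right)} = -2 + x$
$y{\left(Q \right)} = -2 + 6 Q$ ($y{\left(Q \right)} = \left(-2 + \left(Q 6 + Q\right)\right) - Q = \left(-2 + \left(6 Q + Q\right)\right) - Q = \left(-2 + 7 Q\right) - Q = -2 + 6 Q$)
$P = 2256$ ($P = 47 \cdot 48 = 2256$)
$\frac{y{\left(-16 \right)}}{-35953} + \frac{11427 - 3624}{P} = \frac{-2 + 6 \left(-16\right)}{-35953} + \frac{11427 - 3624}{2256} = \left(-2 - 96\right) \left(- \frac{1}{35953}\right) + \left(11427 - 3624\right) \frac{1}{2256} = \left(-98\right) \left(- \frac{1}{35953}\right) + 7803 \cdot \frac{1}{2256} = \frac{98}{35953} + \frac{2601}{752} = \frac{93587449}{27036656}$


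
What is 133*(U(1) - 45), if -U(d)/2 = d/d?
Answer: -6251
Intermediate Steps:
U(d) = -2 (U(d) = -2*d/d = -2*1 = -2)
133*(U(1) - 45) = 133*(-2 - 45) = 133*(-47) = -6251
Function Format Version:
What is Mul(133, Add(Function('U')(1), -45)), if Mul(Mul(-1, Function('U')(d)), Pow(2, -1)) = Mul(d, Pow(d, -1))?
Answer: -6251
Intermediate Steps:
Function('U')(d) = -2 (Function('U')(d) = Mul(-2, Mul(d, Pow(d, -1))) = Mul(-2, 1) = -2)
Mul(133, Add(Function('U')(1), -45)) = Mul(133, Add(-2, -45)) = Mul(133, -47) = -6251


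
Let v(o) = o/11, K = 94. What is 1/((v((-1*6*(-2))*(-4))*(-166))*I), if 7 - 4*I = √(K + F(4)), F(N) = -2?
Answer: -77/85656 - 11*√23/42828 ≈ -0.0021307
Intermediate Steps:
I = 7/4 - √23/2 (I = 7/4 - √(94 - 2)/4 = 7/4 - √23/2 ≈ -0.64792)
v(o) = o/11 (v(o) = o*(1/11) = o/11)
1/((v((-1*6*(-2))*(-4))*(-166))*I) = 1/(((((-1*6*(-2))*(-4))/11)*(-166))*(7/4 - √23/2)) = 1/((((-6*(-2)*(-4))/11)*(-166))*(7/4 - √23/2)) = 1/((((12*(-4))/11)*(-166))*(7/4 - √23/2)) = 1/((((1/11)*(-48))*(-166))*(7/4 - √23/2)) = 1/((-48/11*(-166))*(7/4 - √23/2)) = 1/(7968*(7/4 - √23/2)/11) = 1/(13944/11 - 3984*√23/11)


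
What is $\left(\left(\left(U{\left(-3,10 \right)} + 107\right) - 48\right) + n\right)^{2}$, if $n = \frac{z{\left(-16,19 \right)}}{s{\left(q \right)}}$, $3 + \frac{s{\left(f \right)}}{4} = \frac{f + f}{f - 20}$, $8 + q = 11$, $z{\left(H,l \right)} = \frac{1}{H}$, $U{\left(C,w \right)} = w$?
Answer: $\frac{63367489441}{13307904} \approx 4761.6$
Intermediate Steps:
$q = 3$ ($q = -8 + 11 = 3$)
$s{\left(f \right)} = -12 + \frac{8 f}{-20 + f}$ ($s{\left(f \right)} = -12 + 4 \frac{f + f}{f - 20} = -12 + 4 \frac{2 f}{-20 + f} = -12 + \frac{8 f}{-20 + f}$)
$n = \frac{17}{3648}$ ($n = \frac{1}{\left(-16\right) \frac{4 \left(60 - 3\right)}{-20 + 3}} = - \frac{1}{16 \frac{4 \left(60 - 3\right)}{-17}} = - \frac{1}{16 \cdot 4 \left(- \frac{1}{17}\right) 57} = - \frac{1}{16 \left(- \frac{228}{17}\right)} = \left(- \frac{1}{16}\right) \left(- \frac{17}{228}\right) = \frac{17}{3648} \approx 0.0046601$)
$\left(\left(\left(U{\left(-3,10 \right)} + 107\right) - 48\right) + n\right)^{2} = \left(\left(\left(10 + 107\right) - 48\right) + \frac{17}{3648}\right)^{2} = \left(\left(117 - 48\right) + \frac{17}{3648}\right)^{2} = \left(69 + \frac{17}{3648}\right)^{2} = \left(\frac{251729}{3648}\right)^{2} = \frac{63367489441}{13307904}$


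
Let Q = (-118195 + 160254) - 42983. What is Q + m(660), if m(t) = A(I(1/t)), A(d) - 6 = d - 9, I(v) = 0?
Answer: -927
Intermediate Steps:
Q = -924 (Q = 42059 - 42983 = -924)
A(d) = -3 + d (A(d) = 6 + (d - 9) = 6 + (-9 + d) = -3 + d)
m(t) = -3 (m(t) = -3 + 0 = -3)
Q + m(660) = -924 - 3 = -927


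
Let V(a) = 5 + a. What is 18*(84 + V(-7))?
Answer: 1476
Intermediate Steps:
18*(84 + V(-7)) = 18*(84 + (5 - 7)) = 18*(84 - 2) = 18*82 = 1476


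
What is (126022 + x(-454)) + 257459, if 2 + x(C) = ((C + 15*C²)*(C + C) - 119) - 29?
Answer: -2806504357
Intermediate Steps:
x(C) = -150 + 2*C*(C + 15*C²) (x(C) = -2 + (((C + 15*C²)*(C + C) - 119) - 29) = -2 + (((C + 15*C²)*(2*C) - 119) - 29) = -2 + ((2*C*(C + 15*C²) - 119) - 29) = -2 + ((-119 + 2*C*(C + 15*C²)) - 29) = -2 + (-148 + 2*C*(C + 15*C²)) = -150 + 2*C*(C + 15*C²))
(126022 + x(-454)) + 257459 = (126022 + (-150 + 2*(-454)² + 30*(-454)³)) + 257459 = (126022 + (-150 + 2*206116 + 30*(-93576664))) + 257459 = (126022 + (-150 + 412232 - 2807299920)) + 257459 = (126022 - 2806887838) + 257459 = -2806761816 + 257459 = -2806504357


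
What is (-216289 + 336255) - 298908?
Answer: -178942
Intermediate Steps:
(-216289 + 336255) - 298908 = 119966 - 298908 = -178942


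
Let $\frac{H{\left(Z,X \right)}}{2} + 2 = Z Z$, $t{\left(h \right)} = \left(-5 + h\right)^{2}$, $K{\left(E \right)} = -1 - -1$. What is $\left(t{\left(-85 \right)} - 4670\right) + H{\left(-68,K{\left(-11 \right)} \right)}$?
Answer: $12674$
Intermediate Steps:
$K{\left(E \right)} = 0$ ($K{\left(E \right)} = -1 + 1 = 0$)
$H{\left(Z,X \right)} = -4 + 2 Z^{2}$ ($H{\left(Z,X \right)} = -4 + 2 Z Z = -4 + 2 Z^{2}$)
$\left(t{\left(-85 \right)} - 4670\right) + H{\left(-68,K{\left(-11 \right)} \right)} = \left(\left(-5 - 85\right)^{2} - 4670\right) - \left(4 - 2 \left(-68\right)^{2}\right) = \left(\left(-90\right)^{2} - 4670\right) + \left(-4 + 2 \cdot 4624\right) = \left(8100 - 4670\right) + \left(-4 + 9248\right) = 3430 + 9244 = 12674$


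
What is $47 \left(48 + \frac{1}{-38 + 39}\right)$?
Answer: $2303$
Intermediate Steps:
$47 \left(48 + \frac{1}{-38 + 39}\right) = 47 \left(48 + 1^{-1}\right) = 47 \left(48 + 1\right) = 47 \cdot 49 = 2303$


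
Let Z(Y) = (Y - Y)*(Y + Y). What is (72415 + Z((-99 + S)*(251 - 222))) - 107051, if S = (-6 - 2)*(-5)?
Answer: -34636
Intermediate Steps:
S = 40 (S = -8*(-5) = 40)
Z(Y) = 0 (Z(Y) = 0*(2*Y) = 0)
(72415 + Z((-99 + S)*(251 - 222))) - 107051 = (72415 + 0) - 107051 = 72415 - 107051 = -34636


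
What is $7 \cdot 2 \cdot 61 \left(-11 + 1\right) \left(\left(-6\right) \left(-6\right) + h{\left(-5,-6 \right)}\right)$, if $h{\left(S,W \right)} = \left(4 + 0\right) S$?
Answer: $-136640$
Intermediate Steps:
$h{\left(S,W \right)} = 4 S$
$7 \cdot 2 \cdot 61 \left(-11 + 1\right) \left(\left(-6\right) \left(-6\right) + h{\left(-5,-6 \right)}\right) = 7 \cdot 2 \cdot 61 \left(-11 + 1\right) \left(\left(-6\right) \left(-6\right) + 4 \left(-5\right)\right) = 14 \cdot 61 \left(- 10 \left(36 - 20\right)\right) = 854 \left(\left(-10\right) 16\right) = 854 \left(-160\right) = -136640$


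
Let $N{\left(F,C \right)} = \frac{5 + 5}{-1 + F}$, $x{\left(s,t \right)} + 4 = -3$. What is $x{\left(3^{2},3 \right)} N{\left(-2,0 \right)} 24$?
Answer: $560$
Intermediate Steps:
$x{\left(s,t \right)} = -7$ ($x{\left(s,t \right)} = -4 - 3 = -7$)
$N{\left(F,C \right)} = \frac{10}{-1 + F}$
$x{\left(3^{2},3 \right)} N{\left(-2,0 \right)} 24 = - 7 \frac{10}{-1 - 2} \cdot 24 = - 7 \frac{10}{-3} \cdot 24 = - 7 \cdot 10 \left(- \frac{1}{3}\right) 24 = \left(-7\right) \left(- \frac{10}{3}\right) 24 = \frac{70}{3} \cdot 24 = 560$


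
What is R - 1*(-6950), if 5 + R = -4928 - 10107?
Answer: -8090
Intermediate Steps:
R = -15040 (R = -5 + (-4928 - 10107) = -5 - 15035 = -15040)
R - 1*(-6950) = -15040 - 1*(-6950) = -15040 + 6950 = -8090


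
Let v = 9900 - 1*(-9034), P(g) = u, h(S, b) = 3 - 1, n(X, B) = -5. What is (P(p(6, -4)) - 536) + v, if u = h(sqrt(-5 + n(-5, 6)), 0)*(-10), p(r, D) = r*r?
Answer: 18378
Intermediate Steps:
h(S, b) = 2
p(r, D) = r**2
u = -20 (u = 2*(-10) = -20)
P(g) = -20
v = 18934 (v = 9900 + 9034 = 18934)
(P(p(6, -4)) - 536) + v = (-20 - 536) + 18934 = -556 + 18934 = 18378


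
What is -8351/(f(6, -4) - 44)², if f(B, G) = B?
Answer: -8351/1444 ≈ -5.7832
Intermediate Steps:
-8351/(f(6, -4) - 44)² = -8351/(6 - 44)² = -8351/((-38)²) = -8351/1444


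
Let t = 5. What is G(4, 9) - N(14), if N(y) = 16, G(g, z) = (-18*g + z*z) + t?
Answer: -2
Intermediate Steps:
G(g, z) = 5 + z² - 18*g (G(g, z) = (-18*g + z*z) + 5 = (-18*g + z²) + 5 = (z² - 18*g) + 5 = 5 + z² - 18*g)
G(4, 9) - N(14) = (5 + 9² - 18*4) - 1*16 = (5 + 81 - 72) - 16 = 14 - 16 = -2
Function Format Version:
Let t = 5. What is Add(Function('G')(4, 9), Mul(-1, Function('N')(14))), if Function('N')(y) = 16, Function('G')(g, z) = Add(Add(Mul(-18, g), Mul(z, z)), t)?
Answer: -2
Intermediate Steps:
Function('G')(g, z) = Add(5, Pow(z, 2), Mul(-18, g)) (Function('G')(g, z) = Add(Add(Mul(-18, g), Mul(z, z)), 5) = Add(Add(Mul(-18, g), Pow(z, 2)), 5) = Add(Add(Pow(z, 2), Mul(-18, g)), 5) = Add(5, Pow(z, 2), Mul(-18, g)))
Add(Function('G')(4, 9), Mul(-1, Function('N')(14))) = Add(Add(5, Pow(9, 2), Mul(-18, 4)), Mul(-1, 16)) = Add(Add(5, 81, -72), -16) = Add(14, -16) = -2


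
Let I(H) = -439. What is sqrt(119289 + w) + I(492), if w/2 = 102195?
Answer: -439 + sqrt(323679) ≈ 129.93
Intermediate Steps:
w = 204390 (w = 2*102195 = 204390)
sqrt(119289 + w) + I(492) = sqrt(119289 + 204390) - 439 = sqrt(323679) - 439 = -439 + sqrt(323679)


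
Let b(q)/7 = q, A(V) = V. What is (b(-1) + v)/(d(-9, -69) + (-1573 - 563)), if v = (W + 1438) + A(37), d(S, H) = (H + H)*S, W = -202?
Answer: -211/149 ≈ -1.4161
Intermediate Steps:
d(S, H) = 2*H*S (d(S, H) = (2*H)*S = 2*H*S)
b(q) = 7*q
v = 1273 (v = (-202 + 1438) + 37 = 1236 + 37 = 1273)
(b(-1) + v)/(d(-9, -69) + (-1573 - 563)) = (7*(-1) + 1273)/(2*(-69)*(-9) + (-1573 - 563)) = (-7 + 1273)/(1242 - 2136) = 1266/(-894) = 1266*(-1/894) = -211/149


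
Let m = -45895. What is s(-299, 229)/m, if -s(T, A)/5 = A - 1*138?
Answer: 91/9179 ≈ 0.0099139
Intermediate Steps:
s(T, A) = 690 - 5*A (s(T, A) = -5*(A - 1*138) = -5*(A - 138) = -5*(-138 + A) = 690 - 5*A)
s(-299, 229)/m = (690 - 5*229)/(-45895) = (690 - 1145)*(-1/45895) = -455*(-1/45895) = 91/9179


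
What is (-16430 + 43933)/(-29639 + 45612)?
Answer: 27503/15973 ≈ 1.7218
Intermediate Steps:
(-16430 + 43933)/(-29639 + 45612) = 27503/15973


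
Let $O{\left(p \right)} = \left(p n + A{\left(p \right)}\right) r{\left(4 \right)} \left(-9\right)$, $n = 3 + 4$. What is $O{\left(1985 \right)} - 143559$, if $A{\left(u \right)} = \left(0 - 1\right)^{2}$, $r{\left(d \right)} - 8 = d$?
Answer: $-1644327$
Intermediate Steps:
$r{\left(d \right)} = 8 + d$
$n = 7$
$A{\left(u \right)} = 1$ ($A{\left(u \right)} = \left(-1\right)^{2} = 1$)
$O{\left(p \right)} = -108 - 756 p$ ($O{\left(p \right)} = \left(p 7 + 1\right) \left(8 + 4\right) \left(-9\right) = \left(7 p + 1\right) 12 \left(-9\right) = \left(1 + 7 p\right) 12 \left(-9\right) = \left(12 + 84 p\right) \left(-9\right) = -108 - 756 p$)
$O{\left(1985 \right)} - 143559 = \left(-108 - 1500660\right) - 143559 = -1500768 - 143559 = -1644327$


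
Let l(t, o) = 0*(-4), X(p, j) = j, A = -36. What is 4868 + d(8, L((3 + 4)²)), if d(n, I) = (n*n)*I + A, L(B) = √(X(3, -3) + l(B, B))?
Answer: 4832 + 64*I*√3 ≈ 4832.0 + 110.85*I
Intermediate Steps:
l(t, o) = 0
L(B) = I*√3 (L(B) = √(-3 + 0) = √(-3) = I*√3)
d(n, I) = -36 + I*n² (d(n, I) = (n*n)*I - 36 = n²*I - 36 = I*n² - 36 = -36 + I*n²)
4868 + d(8, L((3 + 4)²)) = 4868 + (-36 + (I*√3)*8²) = 4868 + (-36 + (I*√3)*64) = 4868 + (-36 + 64*I*√3) = 4832 + 64*I*√3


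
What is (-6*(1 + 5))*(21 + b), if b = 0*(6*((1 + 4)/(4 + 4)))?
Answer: -756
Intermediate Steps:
b = 0 (b = 0*(6*(5/8)) = 0*(15/4) = 0)
(-6*(1 + 5))*(21 + b) = (-6*(1 + 5))*(21 + 0) = -6*6*21 = -1*36*21 = -36*21 = -756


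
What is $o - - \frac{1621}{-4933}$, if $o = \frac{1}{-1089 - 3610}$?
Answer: $- \frac{7622012}{23180167} \approx -0.32882$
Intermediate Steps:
$o = - \frac{1}{4699}$ ($o = \frac{1}{-4699} = - \frac{1}{4699} \approx -0.00021281$)
$o - - \frac{1621}{-4933} = - \frac{1}{4699} - - \frac{1621}{-4933} = - \frac{1}{4699} - \left(-1621\right) \left(- \frac{1}{4933}\right) = - \frac{1}{4699} - \frac{1621}{4933} = - \frac{7622012}{23180167}$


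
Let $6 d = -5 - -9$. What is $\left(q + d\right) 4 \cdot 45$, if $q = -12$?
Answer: $-2040$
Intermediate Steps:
$d = \frac{2}{3}$ ($d = \frac{-5 - -9}{6} = \frac{-5 + 9}{6} = \frac{1}{6} \cdot 4 = \frac{2}{3} \approx 0.66667$)
$\left(q + d\right) 4 \cdot 45 = \left(-12 + \frac{2}{3}\right) 4 \cdot 45 = \left(- \frac{34}{3}\right) 4 \cdot 45 = \left(- \frac{136}{3}\right) 45 = -2040$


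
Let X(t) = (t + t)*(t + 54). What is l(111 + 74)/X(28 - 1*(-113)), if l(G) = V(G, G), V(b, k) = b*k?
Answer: 6845/10998 ≈ 0.62239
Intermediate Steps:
X(t) = 2*t*(54 + t) (X(t) = (2*t)*(54 + t) = 2*t*(54 + t))
l(G) = G² (l(G) = G*G = G²)
l(111 + 74)/X(28 - 1*(-113)) = (111 + 74)²/((2*(28 - 1*(-113))*(54 + (28 - 1*(-113))))) = 185²/((2*(28 + 113)*(54 + (28 + 113)))) = 34225/((2*141*(54 + 141))) = 34225/((2*141*195)) = 34225/54990 = 34225*(1/54990) = 6845/10998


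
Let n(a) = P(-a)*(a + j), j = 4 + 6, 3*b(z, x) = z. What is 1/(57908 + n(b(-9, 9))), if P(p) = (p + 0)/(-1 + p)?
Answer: 2/115837 ≈ 1.7266e-5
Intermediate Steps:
P(p) = p/(-1 + p)
b(z, x) = z/3
j = 10
n(a) = -a*(10 + a)/(-1 - a) (n(a) = ((-a)/(-1 - a))*(a + 10) = (-a/(-1 - a))*(10 + a) = -a*(10 + a)/(-1 - a))
1/(57908 + n(b(-9, 9))) = 1/(57908 + ((⅓)*(-9))*(10 + (⅓)*(-9))/(1 + (⅓)*(-9))) = 1/(57908 - 3*(10 - 3)/(1 - 3)) = 1/(57908 - 3*7/(-2)) = 1/(57908 - 3*(-½)*7) = 1/(57908 + 21/2) = 1/(115837/2) = 2/115837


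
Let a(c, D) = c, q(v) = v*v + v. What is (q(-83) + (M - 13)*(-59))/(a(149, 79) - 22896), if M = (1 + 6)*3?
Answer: -6334/22747 ≈ -0.27845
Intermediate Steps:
q(v) = v + v² (q(v) = v² + v = v + v²)
M = 21 (M = 7*3 = 21)
(q(-83) + (M - 13)*(-59))/(a(149, 79) - 22896) = (-83*(1 - 83) + (21 - 13)*(-59))/(149 - 22896) = (-83*(-82) + 8*(-59))/(-22747) = (6806 - 472)*(-1/22747) = 6334*(-1/22747) = -6334/22747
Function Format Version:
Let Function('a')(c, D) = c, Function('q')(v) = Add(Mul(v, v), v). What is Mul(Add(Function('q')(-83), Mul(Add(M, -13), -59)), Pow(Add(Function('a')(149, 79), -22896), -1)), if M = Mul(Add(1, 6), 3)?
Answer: Rational(-6334, 22747) ≈ -0.27845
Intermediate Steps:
Function('q')(v) = Add(v, Pow(v, 2)) (Function('q')(v) = Add(Pow(v, 2), v) = Add(v, Pow(v, 2)))
M = 21 (M = Mul(7, 3) = 21)
Mul(Add(Function('q')(-83), Mul(Add(M, -13), -59)), Pow(Add(Function('a')(149, 79), -22896), -1)) = Mul(Add(Mul(-83, Add(1, -83)), Mul(Add(21, -13), -59)), Pow(Add(149, -22896), -1)) = Mul(Add(Mul(-83, -82), Mul(8, -59)), Pow(-22747, -1)) = Mul(Add(6806, -472), Rational(-1, 22747)) = Mul(6334, Rational(-1, 22747)) = Rational(-6334, 22747)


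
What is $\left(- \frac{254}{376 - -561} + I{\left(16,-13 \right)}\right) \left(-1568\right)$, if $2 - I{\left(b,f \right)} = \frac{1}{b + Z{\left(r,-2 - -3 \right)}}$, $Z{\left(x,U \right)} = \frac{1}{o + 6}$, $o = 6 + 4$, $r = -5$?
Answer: $- \frac{629313664}{240809} \approx -2613.3$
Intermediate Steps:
$o = 10$
$Z{\left(x,U \right)} = \frac{1}{16}$ ($Z{\left(x,U \right)} = \frac{1}{10 + 6} = \frac{1}{16}$)
$I{\left(b,f \right)} = 2 - \frac{1}{\frac{1}{16} + b}$ ($I{\left(b,f \right)} = 2 - \frac{1}{b + \frac{1}{16}} = 2 - \frac{1}{\frac{1}{16} + b}$)
$\left(- \frac{254}{376 - -561} + I{\left(16,-13 \right)}\right) \left(-1568\right) = \left(- \frac{254}{376 - -561} + \frac{2 \left(-7 + 16 \cdot 16\right)}{1 + 16 \cdot 16}\right) \left(-1568\right) = \left(- \frac{254}{376 + 561} + \frac{2 \left(-7 + 256\right)}{1 + 256}\right) \left(-1568\right) = \left(- \frac{254}{937} + 2 \cdot \frac{1}{257} \cdot 249\right) \left(-1568\right) = \left(\left(-254\right) \frac{1}{937} + 2 \cdot \frac{1}{257} \cdot 249\right) \left(-1568\right) = \left(- \frac{254}{937} + \frac{498}{257}\right) \left(-1568\right) = \frac{401348}{240809} \left(-1568\right) = - \frac{629313664}{240809}$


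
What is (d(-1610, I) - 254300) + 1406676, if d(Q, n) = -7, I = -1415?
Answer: 1152369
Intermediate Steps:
(d(-1610, I) - 254300) + 1406676 = (-7 - 254300) + 1406676 = -254307 + 1406676 = 1152369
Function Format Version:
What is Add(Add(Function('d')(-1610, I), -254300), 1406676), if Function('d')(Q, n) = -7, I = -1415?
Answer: 1152369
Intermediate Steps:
Add(Add(Function('d')(-1610, I), -254300), 1406676) = Add(Add(-7, -254300), 1406676) = Add(-254307, 1406676) = 1152369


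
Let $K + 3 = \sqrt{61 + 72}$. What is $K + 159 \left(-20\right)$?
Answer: $-3183 + \sqrt{133} \approx -3171.5$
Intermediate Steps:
$K = -3 + \sqrt{133}$ ($K = -3 + \sqrt{61 + 72} = -3 + \sqrt{133} \approx 8.5326$)
$K + 159 \left(-20\right) = \left(-3 + \sqrt{133}\right) + 159 \left(-20\right) = \left(-3 + \sqrt{133}\right) - 3180 = -3183 + \sqrt{133}$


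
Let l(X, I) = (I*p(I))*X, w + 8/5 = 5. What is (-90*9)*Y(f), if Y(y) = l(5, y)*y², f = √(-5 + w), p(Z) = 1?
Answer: 2592*I*√10 ≈ 8196.6*I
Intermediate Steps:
w = 17/5 (w = -8/5 + 5 = 17/5 ≈ 3.4000)
l(X, I) = I*X (l(X, I) = (I*1)*X = I*X)
f = 2*I*√10/5 (f = √(-5 + 17/5) = √(-8/5) = 2*I*√10/5 ≈ 1.2649*I)
Y(y) = 5*y³ (Y(y) = (y*5)*y² = (5*y)*y² = 5*y³)
(-90*9)*Y(f) = (-90*9)*(5*(2*I*√10/5)³) = -4050*(-16*I*√10/25) = -(-2592)*I*√10 = 2592*I*√10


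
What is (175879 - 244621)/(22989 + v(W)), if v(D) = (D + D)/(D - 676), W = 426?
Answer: -150750/50407 ≈ -2.9907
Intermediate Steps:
v(D) = 2*D/(-676 + D) (v(D) = (2*D)/(-676 + D) = 2*D/(-676 + D))
(175879 - 244621)/(22989 + v(W)) = (175879 - 244621)/(22989 + 2*426/(-676 + 426)) = -68742/(22989 + 2*426/(-250)) = -68742/(22989 + 2*426*(-1/250)) = -68742/(22989 - 426/125) = -68742/2873199/125 = -68742*125/2873199 = -150750/50407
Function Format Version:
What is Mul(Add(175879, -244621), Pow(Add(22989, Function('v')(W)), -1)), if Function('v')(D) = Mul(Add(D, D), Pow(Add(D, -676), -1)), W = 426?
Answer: Rational(-150750, 50407) ≈ -2.9907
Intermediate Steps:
Function('v')(D) = Mul(2, D, Pow(Add(-676, D), -1)) (Function('v')(D) = Mul(Mul(2, D), Pow(Add(-676, D), -1)) = Mul(2, D, Pow(Add(-676, D), -1)))
Mul(Add(175879, -244621), Pow(Add(22989, Function('v')(W)), -1)) = Mul(Add(175879, -244621), Pow(Add(22989, Mul(2, 426, Pow(Add(-676, 426), -1))), -1)) = Mul(-68742, Pow(Add(22989, Mul(2, 426, Pow(-250, -1))), -1)) = Mul(-68742, Pow(Add(22989, Mul(2, 426, Rational(-1, 250))), -1)) = Mul(-68742, Pow(Add(22989, Rational(-426, 125)), -1)) = Mul(-68742, Pow(Rational(2873199, 125), -1)) = Mul(-68742, Rational(125, 2873199)) = Rational(-150750, 50407)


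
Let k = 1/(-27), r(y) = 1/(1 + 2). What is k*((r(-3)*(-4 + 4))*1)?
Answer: 0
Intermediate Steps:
r(y) = ⅓ (r(y) = 1/3 = ⅓)
k = -1/27 ≈ -0.037037
k*((r(-3)*(-4 + 4))*1) = -(-4 + 4)/3/27 = -(⅓)*0/27 = -0 = -1/27*0 = 0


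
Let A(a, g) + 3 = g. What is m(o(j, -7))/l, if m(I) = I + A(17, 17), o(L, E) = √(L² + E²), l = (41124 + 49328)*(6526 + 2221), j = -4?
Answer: 7/395591822 + √65/791183644 ≈ 2.7885e-8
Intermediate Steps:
l = 791183644 (l = 90452*8747 = 791183644)
A(a, g) = -3 + g
o(L, E) = √(E² + L²)
m(I) = 14 + I (m(I) = I + (-3 + 17) = I + 14 = 14 + I)
m(o(j, -7))/l = (14 + √((-7)² + (-4)²))/791183644 = (14 + √(49 + 16))*(1/791183644) = (14 + √65)*(1/791183644) = 7/395591822 + √65/791183644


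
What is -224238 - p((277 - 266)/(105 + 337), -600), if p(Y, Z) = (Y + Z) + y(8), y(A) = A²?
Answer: -98876295/442 ≈ -2.2370e+5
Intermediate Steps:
p(Y, Z) = 64 + Y + Z (p(Y, Z) = (Y + Z) + 8² = (Y + Z) + 64 = 64 + Y + Z)
-224238 - p((277 - 266)/(105 + 337), -600) = -224238 - (64 + (277 - 266)/(105 + 337) - 600) = -224238 - (64 + 11/442 - 600) = -224238 - 1*(-236901/442) = -224238 + 236901/442 = -98876295/442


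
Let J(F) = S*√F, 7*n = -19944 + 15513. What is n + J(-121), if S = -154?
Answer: -633 - 1694*I ≈ -633.0 - 1694.0*I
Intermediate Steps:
n = -633 (n = (-19944 + 15513)/7 = (⅐)*(-4431) = -633)
J(F) = -154*√F
n + J(-121) = -633 - 1694*I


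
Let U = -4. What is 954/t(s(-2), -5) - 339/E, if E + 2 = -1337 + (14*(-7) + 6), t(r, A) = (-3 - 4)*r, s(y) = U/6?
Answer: 683378/3339 ≈ 204.67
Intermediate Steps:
s(y) = -⅔ (s(y) = -4/6 = -4*⅙ = -⅔)
t(r, A) = -7*r
E = -1431 (E = -2 + (-1337 + (14*(-7) + 6)) = -2 + (-1337 + (-98 + 6)) = -2 + (-1337 - 92) = -2 - 1429 = -1431)
954/t(s(-2), -5) - 339/E = 954/((-7*(-⅔))) - 339/(-1431) = 954/(14/3) - 339*(-1/1431) = 954*(3/14) + 113/477 = 1431/7 + 113/477 = 683378/3339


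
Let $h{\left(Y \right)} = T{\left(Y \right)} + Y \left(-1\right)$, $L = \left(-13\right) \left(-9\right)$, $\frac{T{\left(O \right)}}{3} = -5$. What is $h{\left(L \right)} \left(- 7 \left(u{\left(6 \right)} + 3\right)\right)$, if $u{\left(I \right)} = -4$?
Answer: $-924$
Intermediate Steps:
$T{\left(O \right)} = -15$ ($T{\left(O \right)} = 3 \left(-5\right) = -15$)
$L = 117$
$h{\left(Y \right)} = -15 - Y$ ($h{\left(Y \right)} = -15 + Y \left(-1\right) = -15 - Y$)
$h{\left(L \right)} \left(- 7 \left(u{\left(6 \right)} + 3\right)\right) = \left(-15 - 117\right) \left(- 7 \left(-4 + 3\right)\right) = \left(-15 - 117\right) \left(\left(-7\right) \left(-1\right)\right) = \left(-132\right) 7 = -924$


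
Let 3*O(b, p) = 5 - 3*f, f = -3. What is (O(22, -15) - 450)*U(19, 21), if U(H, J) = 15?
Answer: -6680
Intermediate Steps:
O(b, p) = 14/3 (O(b, p) = (5 - 3*(-3))/3 = (5 + 9)/3 = (⅓)*14 = 14/3)
(O(22, -15) - 450)*U(19, 21) = (14/3 - 450)*15 = -1336/3*15 = -6680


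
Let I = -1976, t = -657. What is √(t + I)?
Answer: I*√2633 ≈ 51.313*I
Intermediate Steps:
√(t + I) = √(-657 - 1976) = √(-2633) = I*√2633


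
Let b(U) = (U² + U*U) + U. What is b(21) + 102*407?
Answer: 42417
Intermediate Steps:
b(U) = U + 2*U² (b(U) = (U² + U²) + U = 2*U² + U = U + 2*U²)
b(21) + 102*407 = 21*(1 + 2*21) + 102*407 = 21*(1 + 42) + 41514 = 21*43 + 41514 = 903 + 41514 = 42417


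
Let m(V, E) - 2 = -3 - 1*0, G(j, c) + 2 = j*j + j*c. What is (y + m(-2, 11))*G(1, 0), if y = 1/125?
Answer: 124/125 ≈ 0.99200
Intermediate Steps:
G(j, c) = -2 + j**2 + c*j (G(j, c) = -2 + (j*j + j*c) = -2 + (j**2 + c*j) = -2 + j**2 + c*j)
m(V, E) = -1 (m(V, E) = 2 + (-3 - 1*0) = 2 + (-3 + 0) = 2 - 3 = -1)
y = 1/125 ≈ 0.0080000
(y + m(-2, 11))*G(1, 0) = (1/125 - 1)*(-2 + 1**2 + 0*1) = -124*(-2 + 1 + 0)/125 = -124/125*(-1) = 124/125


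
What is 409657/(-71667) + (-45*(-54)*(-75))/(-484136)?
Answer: -92634195301/17348287356 ≈ -5.3397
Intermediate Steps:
409657/(-71667) + (-45*(-54)*(-75))/(-484136) = 409657*(-1/71667) + (2430*(-75))*(-1/484136) = -409657/71667 - 182250*(-1/484136) = -409657/71667 + 91125/242068 = -92634195301/17348287356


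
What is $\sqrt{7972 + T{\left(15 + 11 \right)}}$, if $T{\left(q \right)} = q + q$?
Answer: $2 \sqrt{2006} \approx 89.577$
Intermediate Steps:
$T{\left(q \right)} = 2 q$
$\sqrt{7972 + T{\left(15 + 11 \right)}} = \sqrt{7972 + 2 \left(15 + 11\right)} = \sqrt{7972 + 2 \cdot 26} = \sqrt{7972 + 52} = \sqrt{8024} = 2 \sqrt{2006}$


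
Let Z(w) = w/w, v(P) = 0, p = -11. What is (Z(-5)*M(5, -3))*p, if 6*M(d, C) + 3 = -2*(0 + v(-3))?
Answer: 11/2 ≈ 5.5000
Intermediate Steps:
M(d, C) = -1/2 (M(d, C) = -1/2 + (-2*(0 + 0))/6 = -1/2 + (-2*0)/6 = -1/2 + (1/6)*0 = -1/2 + 0 = -1/2)
Z(w) = 1
(Z(-5)*M(5, -3))*p = (1*(-1/2))*(-11) = -1/2*(-11) = 11/2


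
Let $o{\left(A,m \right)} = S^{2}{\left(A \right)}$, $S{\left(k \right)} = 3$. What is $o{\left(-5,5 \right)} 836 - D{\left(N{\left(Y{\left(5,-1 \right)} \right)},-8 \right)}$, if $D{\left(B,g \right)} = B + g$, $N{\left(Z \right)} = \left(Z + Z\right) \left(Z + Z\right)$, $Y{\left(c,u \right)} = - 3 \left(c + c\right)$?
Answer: $3932$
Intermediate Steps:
$o{\left(A,m \right)} = 9$ ($o{\left(A,m \right)} = 3^{2} = 9$)
$Y{\left(c,u \right)} = - 6 c$ ($Y{\left(c,u \right)} = - 3 \cdot 2 c = - 6 c$)
$N{\left(Z \right)} = 4 Z^{2}$ ($N{\left(Z \right)} = 2 Z 2 Z = 4 Z^{2}$)
$o{\left(-5,5 \right)} 836 - D{\left(N{\left(Y{\left(5,-1 \right)} \right)},-8 \right)} = 9 \cdot 836 - \left(4 \left(\left(-6\right) 5\right)^{2} - 8\right) = 7524 - \left(4 \left(-30\right)^{2} - 8\right) = 7524 - \left(4 \cdot 900 - 8\right) = 7524 - \left(3600 - 8\right) = 7524 - 3592 = 3932$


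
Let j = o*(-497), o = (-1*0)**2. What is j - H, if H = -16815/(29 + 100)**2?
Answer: 5605/5547 ≈ 1.0105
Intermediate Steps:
o = 0 (o = 0**2 = 0)
j = 0 (j = 0*(-497) = 0)
H = -5605/5547 (H = -16815/(129**2) = -16815/16641 = -16815*1/16641 = -5605/5547 ≈ -1.0105)
j - H = 0 - 1*(-5605/5547) = 0 + 5605/5547 = 5605/5547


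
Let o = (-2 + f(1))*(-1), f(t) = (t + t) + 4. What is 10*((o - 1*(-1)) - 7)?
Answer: -100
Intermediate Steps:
f(t) = 4 + 2*t (f(t) = 2*t + 4 = 4 + 2*t)
o = -4 (o = (-2 + (4 + 2*1))*(-1) = (-2 + (4 + 2))*(-1) = (-2 + 6)*(-1) = 4*(-1) = -4)
10*((o - 1*(-1)) - 7) = 10*((-4 - 1*(-1)) - 7) = 10*((-4 + 1) - 7) = 10*(-3 - 7) = 10*(-10) = -100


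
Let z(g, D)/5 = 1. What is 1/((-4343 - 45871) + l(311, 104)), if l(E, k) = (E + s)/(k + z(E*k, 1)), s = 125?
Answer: -1/50210 ≈ -1.9916e-5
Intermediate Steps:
z(g, D) = 5 (z(g, D) = 5*1 = 5)
l(E, k) = (125 + E)/(5 + k) (l(E, k) = (E + 125)/(k + 5) = (125 + E)/(5 + k))
1/((-4343 - 45871) + l(311, 104)) = 1/((-4343 - 45871) + (125 + 311)/(5 + 104)) = 1/(-50214 + 436/109) = 1/(-50214 + (1/109)*436) = 1/(-50214 + 4) = 1/(-50210) = -1/50210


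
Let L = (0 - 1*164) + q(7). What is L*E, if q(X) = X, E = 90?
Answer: -14130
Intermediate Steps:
L = -157 (L = (0 - 1*164) + 7 = (0 - 164) + 7 = -164 + 7 = -157)
L*E = -157*90 = -14130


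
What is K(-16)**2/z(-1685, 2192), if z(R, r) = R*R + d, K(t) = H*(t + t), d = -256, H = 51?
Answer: 295936/315441 ≈ 0.93817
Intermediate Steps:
K(t) = 102*t (K(t) = 51*(t + t) = 51*(2*t) = 102*t)
z(R, r) = -256 + R**2 (z(R, r) = R*R - 256 = R**2 - 256 = -256 + R**2)
K(-16)**2/z(-1685, 2192) = (102*(-16))**2/(-256 + (-1685)**2) = (-1632)**2/(-256 + 2839225) = 2663424/2838969 = 2663424*(1/2838969) = 295936/315441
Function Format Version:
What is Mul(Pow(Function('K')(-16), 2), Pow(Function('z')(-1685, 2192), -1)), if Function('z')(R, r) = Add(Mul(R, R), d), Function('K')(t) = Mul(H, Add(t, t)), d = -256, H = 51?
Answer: Rational(295936, 315441) ≈ 0.93817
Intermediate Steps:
Function('K')(t) = Mul(102, t) (Function('K')(t) = Mul(51, Add(t, t)) = Mul(51, Mul(2, t)) = Mul(102, t))
Function('z')(R, r) = Add(-256, Pow(R, 2)) (Function('z')(R, r) = Add(Mul(R, R), -256) = Add(Pow(R, 2), -256) = Add(-256, Pow(R, 2)))
Mul(Pow(Function('K')(-16), 2), Pow(Function('z')(-1685, 2192), -1)) = Mul(Pow(Mul(102, -16), 2), Pow(Add(-256, Pow(-1685, 2)), -1)) = Mul(Pow(-1632, 2), Pow(Add(-256, 2839225), -1)) = Mul(2663424, Pow(2838969, -1)) = Mul(2663424, Rational(1, 2838969)) = Rational(295936, 315441)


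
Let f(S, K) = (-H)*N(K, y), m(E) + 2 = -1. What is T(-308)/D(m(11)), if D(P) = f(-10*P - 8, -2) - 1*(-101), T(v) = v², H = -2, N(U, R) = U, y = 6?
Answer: 94864/97 ≈ 977.98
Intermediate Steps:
m(E) = -3 (m(E) = -2 - 1 = -3)
f(S, K) = 2*K (f(S, K) = (-1*(-2))*K = 2*K)
D(P) = 97 (D(P) = 2*(-2) - 1*(-101) = -4 + 101 = 97)
T(-308)/D(m(11)) = (-308)²/97 = 94864*(1/97) = 94864/97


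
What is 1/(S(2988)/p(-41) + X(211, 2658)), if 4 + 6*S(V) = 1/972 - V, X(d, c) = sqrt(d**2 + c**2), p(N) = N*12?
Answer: -8344692215712/58533341259007919231 + 8233134990336*sqrt(7109485)/58533341259007919231 ≈ 0.00037490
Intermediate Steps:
p(N) = 12*N
X(d, c) = sqrt(c**2 + d**2)
S(V) = -3887/5832 - V/6 (S(V) = -2/3 + (1/972 - V)/6 = -2/3 + (1/5832 - V/6) = -3887/5832 - V/6)
1/(S(2988)/p(-41) + X(211, 2658)) = 1/((-3887/5832 - 1/6*2988)/((12*(-41))) + sqrt(2658**2 + 211**2)) = 1/((-3887/5832 - 498)/(-492) + sqrt(7064964 + 44521)) = 1/(-2908223/5832*(-1/492) + sqrt(7109485)) = 1/(2908223/2869344 + sqrt(7109485))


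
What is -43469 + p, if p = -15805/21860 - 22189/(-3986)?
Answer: -378720405443/8713396 ≈ -43464.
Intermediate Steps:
p = 42205281/8713396 (p = -15805*1/21860 - 22189*(-1/3986) = -3161/4372 + 22189/3986 = 42205281/8713396 ≈ 4.8437)
-43469 + p = -43469 + 42205281/8713396 = -378720405443/8713396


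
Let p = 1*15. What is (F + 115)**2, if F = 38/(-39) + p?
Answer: 25321024/1521 ≈ 16648.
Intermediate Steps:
p = 15
F = 547/39 (F = 38/(-39) + 15 = 38*(-1/39) + 15 = -38/39 + 15 = 547/39 ≈ 14.026)
(F + 115)**2 = (547/39 + 115)**2 = (5032/39)**2 = 25321024/1521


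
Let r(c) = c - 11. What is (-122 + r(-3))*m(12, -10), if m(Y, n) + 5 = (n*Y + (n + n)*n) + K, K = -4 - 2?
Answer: -9384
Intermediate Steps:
K = -6
r(c) = -11 + c
m(Y, n) = -11 + 2*n**2 + Y*n (m(Y, n) = -5 + ((n*Y + (n + n)*n) - 6) = -5 + ((Y*n + (2*n)*n) - 6) = -5 + ((Y*n + 2*n**2) - 6) = -5 + ((2*n**2 + Y*n) - 6) = -5 + (-6 + 2*n**2 + Y*n) = -11 + 2*n**2 + Y*n)
(-122 + r(-3))*m(12, -10) = (-122 + (-11 - 3))*(-11 + 2*(-10)**2 + 12*(-10)) = (-122 - 14)*(-11 + 2*100 - 120) = -136*(-11 + 200 - 120) = -136*69 = -9384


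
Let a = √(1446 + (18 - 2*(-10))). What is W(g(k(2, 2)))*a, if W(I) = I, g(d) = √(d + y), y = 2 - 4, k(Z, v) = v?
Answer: 0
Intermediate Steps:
y = -2
g(d) = √(-2 + d) (g(d) = √(d - 2) = √(-2 + d))
a = 2*√371 (a = √(1446 + (18 + 20)) = √(1446 + 38) = √1484 = 2*√371 ≈ 38.523)
W(g(k(2, 2)))*a = √(-2 + 2)*(2*√371) = √0*(2*√371) = 0*(2*√371) = 0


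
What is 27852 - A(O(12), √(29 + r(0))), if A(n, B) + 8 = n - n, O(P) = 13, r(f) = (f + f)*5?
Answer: 27860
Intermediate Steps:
r(f) = 10*f (r(f) = (2*f)*5 = 10*f)
A(n, B) = -8 (A(n, B) = -8 + (n - n) = -8 + 0 = -8)
27852 - A(O(12), √(29 + r(0))) = 27852 - 1*(-8) = 27852 + 8 = 27860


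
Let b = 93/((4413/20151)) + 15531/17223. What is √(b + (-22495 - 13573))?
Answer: 4*I*√158872164115089085/8445011 ≈ 188.79*I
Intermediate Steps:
b = 3593908988/8445011 (b = 93/((4413*(1/20151))) + 15531*(1/17223) = 93/(1471/6717) + 5177/5741 = 93*(6717/1471) + 5177/5741 = 624681/1471 + 5177/5741 = 3593908988/8445011 ≈ 425.57)
√(b + (-22495 - 13573)) = √(3593908988/8445011 + (-22495 - 13573)) = √(3593908988/8445011 - 36068) = √(-301000747760/8445011) = 4*I*√158872164115089085/8445011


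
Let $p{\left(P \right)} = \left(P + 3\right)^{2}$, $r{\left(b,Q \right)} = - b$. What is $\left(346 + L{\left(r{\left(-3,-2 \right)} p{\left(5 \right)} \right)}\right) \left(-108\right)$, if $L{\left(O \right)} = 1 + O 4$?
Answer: $-120420$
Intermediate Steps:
$p{\left(P \right)} = \left(3 + P\right)^{2}$
$L{\left(O \right)} = 1 + 4 O$
$\left(346 + L{\left(r{\left(-3,-2 \right)} p{\left(5 \right)} \right)}\right) \left(-108\right) = \left(346 + \left(1 + 4 \left(-1\right) \left(-3\right) \left(3 + 5\right)^{2}\right)\right) \left(-108\right) = \left(346 + \left(1 + 4 \cdot 3 \cdot 8^{2}\right)\right) \left(-108\right) = \left(346 + \left(1 + 4 \cdot 3 \cdot 64\right)\right) \left(-108\right) = \left(346 + \left(1 + 4 \cdot 192\right)\right) \left(-108\right) = \left(346 + \left(1 + 768\right)\right) \left(-108\right) = \left(346 + 769\right) \left(-108\right) = 1115 \left(-108\right) = -120420$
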